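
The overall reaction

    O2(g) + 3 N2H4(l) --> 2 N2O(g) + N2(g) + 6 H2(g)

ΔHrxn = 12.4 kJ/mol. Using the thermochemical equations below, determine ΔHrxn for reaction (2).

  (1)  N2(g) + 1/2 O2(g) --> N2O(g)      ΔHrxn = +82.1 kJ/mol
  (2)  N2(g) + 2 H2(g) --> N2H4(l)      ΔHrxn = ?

ΔHrxn = 50.6 kJ/mol

(1) × 2 (scale by 2 for the 2 N2O(g)): (2)·(+82.1) = +164.2 kJ/mol
(2) reversed and × 3 (N2H4(l) must end up as a reactant; scale by 3 for the 3 N2H4(l)): contributes −3·x
+12.4 = (+164.2) − 3·x
x = (+12.4 − (+164.2)) / (-3) = 50.6 kJ/mol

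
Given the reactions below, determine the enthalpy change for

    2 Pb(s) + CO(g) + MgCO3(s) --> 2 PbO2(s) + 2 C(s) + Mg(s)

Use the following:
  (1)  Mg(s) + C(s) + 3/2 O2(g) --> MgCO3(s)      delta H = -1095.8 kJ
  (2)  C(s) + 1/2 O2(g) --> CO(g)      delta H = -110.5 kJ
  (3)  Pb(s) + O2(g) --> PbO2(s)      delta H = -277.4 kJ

delta H = 651.5 kJ

(1) reversed: +1095.8 kJ
(2) reversed: +110.5 kJ
(3) × 2: (2)·(-277.4) = -554.8 kJ
Summing the manipulated equations, delta H = (-1)·(-1095.8) + (-1)·(-110.5) + (2)·(-277.4) = 651.5 kJ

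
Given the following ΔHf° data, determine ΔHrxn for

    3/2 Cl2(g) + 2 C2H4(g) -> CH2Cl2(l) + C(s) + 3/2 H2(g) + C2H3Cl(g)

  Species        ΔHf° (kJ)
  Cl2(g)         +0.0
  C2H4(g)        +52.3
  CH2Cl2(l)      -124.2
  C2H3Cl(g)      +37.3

ΔHrxn = -191.5 kJ

Products: 1·(-124.2) + 1·(+0.0) + 3/2·(+0.0) + 1·(+37.3) = -86.9
Reactants: 3/2·(+0.0) + 2·(+52.3) = +104.6
ΔHrxn = (-86.9) − (+104.6) = -191.5 kJ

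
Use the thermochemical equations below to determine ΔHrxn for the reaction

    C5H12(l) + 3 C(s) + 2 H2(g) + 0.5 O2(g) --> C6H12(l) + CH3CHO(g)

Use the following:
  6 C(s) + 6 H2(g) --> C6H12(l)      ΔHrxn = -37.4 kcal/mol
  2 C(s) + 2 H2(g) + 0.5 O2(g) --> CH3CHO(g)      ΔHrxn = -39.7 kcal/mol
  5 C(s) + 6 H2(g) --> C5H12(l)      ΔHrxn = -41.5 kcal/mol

equation 1 as written (C6H12(l) already on the product side): -37.4 kcal/mol
equation 2 as written (CH3CHO(g) already on the product side): -39.7 kcal/mol
equation 3 reversed (C5H12(l) must end up as a reactant): +41.5 kcal/mol
ΔHrxn = (1)·(-37.4) + (1)·(-39.7) + (-1)·(-41.5) = -35.6 kcal/mol

ΔHrxn = -35.6 kcal/mol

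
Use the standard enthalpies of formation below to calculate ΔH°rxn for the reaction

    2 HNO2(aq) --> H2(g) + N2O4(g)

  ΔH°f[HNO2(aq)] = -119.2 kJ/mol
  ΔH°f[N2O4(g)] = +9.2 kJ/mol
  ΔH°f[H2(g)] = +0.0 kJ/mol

ΔH°rxn = Σ nΔHf°(products) − Σ nΔHf°(reactants).
Products: 1·(+0.0) + 1·(+9.2) = +9.2
Reactants: 2·(-119.2) = -238.4
ΔH°rxn = (+9.2) − (-238.4) = 247.6 kJ/mol

ΔH°rxn = 247.6 kJ/mol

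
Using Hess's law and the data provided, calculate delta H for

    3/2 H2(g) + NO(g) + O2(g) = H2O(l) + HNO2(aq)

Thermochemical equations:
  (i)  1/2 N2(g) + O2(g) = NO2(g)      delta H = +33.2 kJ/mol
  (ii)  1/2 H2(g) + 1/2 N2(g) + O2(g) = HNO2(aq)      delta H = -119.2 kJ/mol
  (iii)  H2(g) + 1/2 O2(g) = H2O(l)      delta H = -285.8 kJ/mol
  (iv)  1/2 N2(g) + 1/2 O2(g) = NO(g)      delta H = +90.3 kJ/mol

delta H = -495.3 kJ/mol

(i): not needed (NO2(g) appears nowhere else).
(ii) as written (HNO2(aq) already on the product side): -119.2 kJ/mol
(iii) as written (H2O(l) already on the product side): -285.8 kJ/mol
(iv) reversed (NO(g) must end up as a reactant): -90.3 kJ/mol
delta H = (1)·(-119.2) + (1)·(-285.8) + (-1)·(+90.3) = -495.3 kJ/mol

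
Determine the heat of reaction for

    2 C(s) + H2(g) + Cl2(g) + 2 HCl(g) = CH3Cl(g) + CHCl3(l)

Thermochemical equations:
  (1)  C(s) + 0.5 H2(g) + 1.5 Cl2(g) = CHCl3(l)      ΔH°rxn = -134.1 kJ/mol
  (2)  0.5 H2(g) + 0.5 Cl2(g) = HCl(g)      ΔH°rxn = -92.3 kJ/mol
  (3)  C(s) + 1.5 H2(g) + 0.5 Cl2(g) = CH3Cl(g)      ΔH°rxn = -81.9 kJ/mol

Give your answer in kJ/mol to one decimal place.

(1) as written (CHCl3(l) already on the product side): -134.1 kJ/mol
(2) reversed and × 2 (HCl(g) must end up as a reactant; scale by 2 for the 2 HCl(g)): (-2)·(-92.3) = +184.6 kJ/mol
(3) as written (CH3Cl(g) already on the product side): -81.9 kJ/mol
Combining the equations, ΔH°rxn = (-134.1) + (+184.6) + (-81.9) = -31.4 kJ/mol

ΔH°rxn = -31.4 kJ/mol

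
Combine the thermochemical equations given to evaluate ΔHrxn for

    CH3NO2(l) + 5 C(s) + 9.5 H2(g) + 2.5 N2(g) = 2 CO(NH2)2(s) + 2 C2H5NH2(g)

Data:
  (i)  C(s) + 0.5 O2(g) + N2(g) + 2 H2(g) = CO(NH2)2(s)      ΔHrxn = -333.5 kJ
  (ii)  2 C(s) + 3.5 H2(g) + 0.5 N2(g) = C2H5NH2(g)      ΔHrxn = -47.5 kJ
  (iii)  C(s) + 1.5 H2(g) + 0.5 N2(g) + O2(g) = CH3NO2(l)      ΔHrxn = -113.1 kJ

(i) × 2: (2)·(-333.5) = -667.0 kJ
(ii) × 2: (2)·(-47.5) = -95.0 kJ
(iii) reversed: +113.1 kJ
Combining the equations, ΔHrxn = (-667.0) + (-95.0) + (+113.1) = -648.9 kJ

ΔHrxn = -648.9 kJ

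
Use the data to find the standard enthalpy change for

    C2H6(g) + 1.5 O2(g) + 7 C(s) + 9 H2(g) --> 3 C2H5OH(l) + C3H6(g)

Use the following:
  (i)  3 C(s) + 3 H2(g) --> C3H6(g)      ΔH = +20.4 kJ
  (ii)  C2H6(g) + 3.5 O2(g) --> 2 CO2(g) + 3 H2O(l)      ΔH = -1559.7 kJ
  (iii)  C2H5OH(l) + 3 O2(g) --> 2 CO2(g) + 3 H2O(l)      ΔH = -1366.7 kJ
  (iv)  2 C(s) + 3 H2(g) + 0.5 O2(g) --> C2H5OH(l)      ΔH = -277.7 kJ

(i) as written (C3H6(g) already on the product side): +20.4 kJ
(ii) as written (C2H6(g) already on the reactant side): -1559.7 kJ
(iii) reversed: +1366.7 kJ
(iv) × 2: (2)·(-277.7) = -555.4 kJ
Summing the manipulated equations, ΔH = (+20.4) + (-1559.7) + (+1366.7) + (-555.4) = -728.0 kJ

ΔH = -728.0 kJ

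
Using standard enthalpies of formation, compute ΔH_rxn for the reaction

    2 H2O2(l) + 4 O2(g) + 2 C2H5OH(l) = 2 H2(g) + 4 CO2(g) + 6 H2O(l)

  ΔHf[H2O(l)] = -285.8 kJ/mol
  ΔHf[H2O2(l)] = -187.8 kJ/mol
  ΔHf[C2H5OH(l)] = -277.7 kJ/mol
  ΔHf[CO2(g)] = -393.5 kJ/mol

ΔH_rxn = -2357.8 kJ/mol

ΔH°rxn = Σ nΔHf°(products) − Σ nΔHf°(reactants).
Products: 2·(+0.0) + 4·(-393.5) + 6·(-285.8) = -3288.8
Reactants: 2·(-187.8) + 4·(+0.0) + 2·(-277.7) = -931.0
ΔH_rxn = (-3288.8) − (-931.0) = -2357.8 kJ/mol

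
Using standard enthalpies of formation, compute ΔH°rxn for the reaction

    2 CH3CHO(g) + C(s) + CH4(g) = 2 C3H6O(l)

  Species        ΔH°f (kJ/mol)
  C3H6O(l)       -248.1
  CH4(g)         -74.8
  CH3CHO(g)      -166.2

ΔH°rxn = -89.0 kJ/mol

Products: 2·(-248.1) = -496.2
Reactants: 2·(-166.2) + 1·(+0.0) + 1·(-74.8) = -407.2
ΔH°rxn = (-496.2) − (-407.2) = -89.0 kJ/mol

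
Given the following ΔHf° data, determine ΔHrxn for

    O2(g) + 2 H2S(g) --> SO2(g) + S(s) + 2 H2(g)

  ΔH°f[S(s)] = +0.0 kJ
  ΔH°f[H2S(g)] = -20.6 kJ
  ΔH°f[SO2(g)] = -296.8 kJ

ΔHrxn = -255.6 kJ

Products: 1·(-296.8) + 1·(+0.0) + 2·(+0.0) = -296.8
Reactants: 1·(+0.0) + 2·(-20.6) = -41.2
ΔHrxn = (-296.8) − (-41.2) = -255.6 kJ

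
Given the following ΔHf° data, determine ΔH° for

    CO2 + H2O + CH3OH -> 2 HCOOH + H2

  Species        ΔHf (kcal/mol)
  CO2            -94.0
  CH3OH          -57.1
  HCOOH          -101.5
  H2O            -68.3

ΔH° = 16.4 kcal/mol

ΔH°rxn = Σ nΔHf°(products) − Σ nΔHf°(reactants).
Products: 2·(-101.5) + 1·(+0.0) = -203.0
Reactants: 1·(-94.0) + 1·(-68.3) + 1·(-57.1) = -219.4
ΔH° = (-203.0) − (-219.4) = 16.4 kcal/mol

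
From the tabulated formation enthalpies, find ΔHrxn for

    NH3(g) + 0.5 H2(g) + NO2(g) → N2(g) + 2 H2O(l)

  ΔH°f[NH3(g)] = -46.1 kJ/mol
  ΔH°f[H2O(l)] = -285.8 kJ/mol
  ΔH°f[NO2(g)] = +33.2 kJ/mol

ΔH°rxn = Σ nΔHf°(products) − Σ nΔHf°(reactants).
Products: 1·(+0.0) + 2·(-285.8) = -571.6
Reactants: 1·(-46.1) + 1/2·(+0.0) + 1·(+33.2) = -12.9
ΔHrxn = (-571.6) − (-12.9) = -558.7 kJ/mol

ΔHrxn = -558.7 kJ/mol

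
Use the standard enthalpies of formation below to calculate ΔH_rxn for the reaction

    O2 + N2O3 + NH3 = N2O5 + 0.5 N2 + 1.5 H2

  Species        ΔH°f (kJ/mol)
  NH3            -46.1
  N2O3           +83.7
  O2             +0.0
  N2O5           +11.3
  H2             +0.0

ΔH°rxn = Σ nΔHf°(products) − Σ nΔHf°(reactants).
Products: 1·(+11.3) + 1/2·(+0.0) + 3/2·(+0.0) = +11.3
Reactants: 1·(+0.0) + 1·(+83.7) + 1·(-46.1) = +37.6
ΔH_rxn = (+11.3) − (+37.6) = -26.3 kJ/mol

ΔH_rxn = -26.3 kJ/mol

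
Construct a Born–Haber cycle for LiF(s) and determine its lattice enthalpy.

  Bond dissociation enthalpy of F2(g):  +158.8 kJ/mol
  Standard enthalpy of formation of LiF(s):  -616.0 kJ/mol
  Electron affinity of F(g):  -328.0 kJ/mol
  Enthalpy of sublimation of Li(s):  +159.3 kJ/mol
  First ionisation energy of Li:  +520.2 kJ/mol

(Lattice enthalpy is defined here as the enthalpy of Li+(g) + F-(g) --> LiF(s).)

U = -1046.9 kJ/mol

ΔHf° = 1·ΔHsub + 1·(ΣIE) + 1/2·D(F2) + 1·EA + U
-616.0 = 1·(+159.3) + 1·(+520.2) + 1/2·(+158.8) + 1·(-328.0) + U
U = -616.0 − (+430.9) = -1046.9 kJ/mol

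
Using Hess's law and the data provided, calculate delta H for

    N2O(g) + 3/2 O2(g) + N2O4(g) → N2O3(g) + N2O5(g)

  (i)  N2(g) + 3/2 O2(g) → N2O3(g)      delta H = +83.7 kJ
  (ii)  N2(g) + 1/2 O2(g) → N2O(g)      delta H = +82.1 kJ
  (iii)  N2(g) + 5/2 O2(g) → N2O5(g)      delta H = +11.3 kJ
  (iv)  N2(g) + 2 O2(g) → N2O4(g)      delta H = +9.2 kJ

(i) as written: +83.7 kJ
(ii) reversed: -82.1 kJ
(iii) as written: +11.3 kJ
(iv) reversed: -9.2 kJ
Combining the equations, delta H = (+83.7) + (-82.1) + (+11.3) + (-9.2) = 3.7 kJ

delta H = 3.7 kJ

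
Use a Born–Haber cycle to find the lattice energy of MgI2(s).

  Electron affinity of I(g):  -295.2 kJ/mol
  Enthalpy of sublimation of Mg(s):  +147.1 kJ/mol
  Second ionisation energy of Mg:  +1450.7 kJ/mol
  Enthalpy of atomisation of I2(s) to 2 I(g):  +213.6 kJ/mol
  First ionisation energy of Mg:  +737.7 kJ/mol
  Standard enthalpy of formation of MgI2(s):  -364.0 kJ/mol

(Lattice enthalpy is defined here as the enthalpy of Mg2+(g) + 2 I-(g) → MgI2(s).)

ΔHf° = 1·ΔHsub + 1·(ΣIE) + 1·D(I2) + 2·EA + U
-364.0 = 1·(+147.1) + 1·(+2188.4) + 1·(+213.6) + 2·(-295.2) + U
U = -364.0 − (+1958.7) = -2322.7 kJ/mol

U = -2322.7 kJ/mol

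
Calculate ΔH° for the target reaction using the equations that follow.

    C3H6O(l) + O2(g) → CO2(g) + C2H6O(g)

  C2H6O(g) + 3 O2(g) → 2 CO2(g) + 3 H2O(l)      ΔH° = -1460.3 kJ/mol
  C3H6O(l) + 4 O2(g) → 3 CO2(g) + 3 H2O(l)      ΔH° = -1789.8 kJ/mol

ΔH° = -329.5 kJ/mol

equation 1 reversed (C2H6O(g) must end up as a product): +1460.3 kJ/mol
equation 2 as written (C3H6O(l) already on the reactant side): -1789.8 kJ/mol
ΔH° = (+1460.3) + (-1789.8) = -329.5 kJ/mol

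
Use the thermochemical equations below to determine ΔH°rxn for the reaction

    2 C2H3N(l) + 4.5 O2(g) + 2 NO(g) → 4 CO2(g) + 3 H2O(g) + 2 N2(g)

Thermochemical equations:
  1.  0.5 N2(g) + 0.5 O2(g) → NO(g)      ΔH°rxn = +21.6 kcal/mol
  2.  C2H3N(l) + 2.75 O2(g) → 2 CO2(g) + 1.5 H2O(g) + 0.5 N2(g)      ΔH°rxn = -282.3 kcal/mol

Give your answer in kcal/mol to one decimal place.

eq. 1 reversed and × 2 (NO(g) must end up as a reactant; scale by 2 for the 2 NO(g)): (-2)·(+21.6) = -43.2 kcal/mol
eq. 2 × 2 (scale by 2 for the 2 C2H3N(l)): (2)·(-282.3) = -564.6 kcal/mol
ΔH°rxn = (-43.2) + (-564.6) = -607.8 kcal/mol

ΔH°rxn = -607.8 kcal/mol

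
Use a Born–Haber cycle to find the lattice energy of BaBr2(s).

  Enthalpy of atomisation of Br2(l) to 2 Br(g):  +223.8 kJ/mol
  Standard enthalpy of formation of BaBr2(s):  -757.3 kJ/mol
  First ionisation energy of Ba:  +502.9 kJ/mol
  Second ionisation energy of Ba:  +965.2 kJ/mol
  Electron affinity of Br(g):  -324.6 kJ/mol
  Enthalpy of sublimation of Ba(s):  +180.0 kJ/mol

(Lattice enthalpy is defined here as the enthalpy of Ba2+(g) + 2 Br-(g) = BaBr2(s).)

ΔHf° = 1·ΔHsub + 1·(ΣIE) + 1·D(Br2) + 2·EA + U
-757.3 = 1·(+180.0) + 1·(+1468.1) + 1·(+223.8) + 2·(-324.6) + U
U = -757.3 − (+1222.7) = -1980.0 kJ/mol

U = -1980.0 kJ/mol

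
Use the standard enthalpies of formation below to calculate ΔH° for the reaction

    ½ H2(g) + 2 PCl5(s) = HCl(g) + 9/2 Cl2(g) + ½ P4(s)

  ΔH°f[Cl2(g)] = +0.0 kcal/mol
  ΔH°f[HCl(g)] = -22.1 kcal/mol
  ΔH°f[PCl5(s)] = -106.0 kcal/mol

ΔH° = 189.9 kcal/mol

Products: 1·(-22.1) + 9/2·(+0.0) + 1/2·(+0.0) = -22.1
Reactants: 1/2·(+0.0) + 2·(-106.0) = -212.0
ΔH° = (-22.1) − (-212.0) = 189.9 kcal/mol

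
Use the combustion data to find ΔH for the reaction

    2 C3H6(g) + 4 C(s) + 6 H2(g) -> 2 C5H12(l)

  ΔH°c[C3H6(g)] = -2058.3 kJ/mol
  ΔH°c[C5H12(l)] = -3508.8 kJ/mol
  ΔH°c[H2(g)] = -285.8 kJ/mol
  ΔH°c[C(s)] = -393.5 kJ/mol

ΔH = -387.8 kJ/mol

Using ΔH = Σ nΔHc°(reactants) − Σ nΔHc°(products):
= [2·(-2058.3) + 4·(-393.5) + 6·(-285.8)] − [2·(-3508.8)]
= -387.8 kJ/mol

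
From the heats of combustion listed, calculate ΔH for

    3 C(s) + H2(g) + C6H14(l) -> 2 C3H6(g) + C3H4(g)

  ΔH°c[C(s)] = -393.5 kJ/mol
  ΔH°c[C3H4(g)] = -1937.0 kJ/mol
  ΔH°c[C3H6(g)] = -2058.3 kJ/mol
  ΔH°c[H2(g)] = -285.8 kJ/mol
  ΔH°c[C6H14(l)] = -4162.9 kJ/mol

Using ΔH = Σ nΔHc°(reactants) − Σ nΔHc°(products):
= [3·(-393.5) + 1·(-285.8) + 1·(-4162.9)] − [2·(-2058.3) + 1·(-1937.0)]
= 424.4 kJ/mol

ΔH = 424.4 kJ/mol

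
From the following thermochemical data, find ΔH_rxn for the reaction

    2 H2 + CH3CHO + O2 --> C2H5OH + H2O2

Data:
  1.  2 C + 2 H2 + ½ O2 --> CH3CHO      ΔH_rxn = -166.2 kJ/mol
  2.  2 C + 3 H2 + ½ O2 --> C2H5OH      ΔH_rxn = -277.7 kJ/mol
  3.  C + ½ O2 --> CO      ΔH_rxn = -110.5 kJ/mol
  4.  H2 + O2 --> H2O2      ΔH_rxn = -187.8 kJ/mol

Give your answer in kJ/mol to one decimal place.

ΔH_rxn = -299.3 kJ/mol

eq. 1 reversed: +166.2 kJ/mol
eq. 2 as written: -277.7 kJ/mol
eq. 3: not needed.
eq. 4 as written: -187.8 kJ/mol
ΔH_rxn = (+166.2) + (-277.7) + (-187.8) = -299.3 kJ/mol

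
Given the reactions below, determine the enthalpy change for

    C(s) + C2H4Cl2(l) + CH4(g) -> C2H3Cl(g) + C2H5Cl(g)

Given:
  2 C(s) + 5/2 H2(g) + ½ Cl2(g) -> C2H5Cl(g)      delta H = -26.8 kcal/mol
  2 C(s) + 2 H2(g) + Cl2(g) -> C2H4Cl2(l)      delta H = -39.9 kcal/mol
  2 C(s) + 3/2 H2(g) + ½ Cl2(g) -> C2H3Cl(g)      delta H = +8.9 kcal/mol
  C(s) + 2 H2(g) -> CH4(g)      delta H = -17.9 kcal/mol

delta H = 39.9 kcal/mol

equation 1 as written (C2H5Cl(g) already on the product side): -26.8 kcal/mol
equation 2 reversed (C2H4Cl2(l) must end up as a reactant): +39.9 kcal/mol
equation 3 as written (C2H3Cl(g) already on the product side): +8.9 kcal/mol
equation 4 reversed (reverse to put CH4(g) on the reactant side): +17.9 kcal/mol
Since enthalpy is a state function, delta H = (1)·(-26.8) + (-1)·(-39.9) + (1)·(+8.9) + (-1)·(-17.9) = 39.9 kcal/mol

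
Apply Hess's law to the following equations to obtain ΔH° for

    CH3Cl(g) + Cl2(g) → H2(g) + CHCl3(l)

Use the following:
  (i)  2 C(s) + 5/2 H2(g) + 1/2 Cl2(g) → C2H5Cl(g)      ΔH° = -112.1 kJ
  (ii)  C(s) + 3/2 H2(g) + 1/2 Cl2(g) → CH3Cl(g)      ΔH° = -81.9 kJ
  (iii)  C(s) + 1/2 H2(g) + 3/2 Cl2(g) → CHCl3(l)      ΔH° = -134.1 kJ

ΔH° = -52.2 kJ

(i): not needed.
(ii) reversed: +81.9 kJ
(iii) as written: -134.1 kJ
ΔH° = (+81.9) + (-134.1) = -52.2 kJ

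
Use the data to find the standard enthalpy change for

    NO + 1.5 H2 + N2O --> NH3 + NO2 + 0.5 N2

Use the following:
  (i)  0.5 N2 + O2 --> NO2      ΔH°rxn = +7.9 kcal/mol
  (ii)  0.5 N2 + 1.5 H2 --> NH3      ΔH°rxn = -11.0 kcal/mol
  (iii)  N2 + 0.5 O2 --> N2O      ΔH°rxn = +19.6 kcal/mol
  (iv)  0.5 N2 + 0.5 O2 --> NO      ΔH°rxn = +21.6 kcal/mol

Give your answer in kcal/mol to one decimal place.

ΔH°rxn = -44.3 kcal/mol

(i) as written (NO2 already on the product side): +7.9 kcal/mol
(ii) as written (NH3 already on the product side): -11.0 kcal/mol
(iii) reversed (reverse to put N2O on the reactant side): -19.6 kcal/mol
(iv) reversed (reverse to put NO on the reactant side): -21.6 kcal/mol
By Hess's law, ΔH°rxn = (1)·(+7.9) + (1)·(-11.0) + (-1)·(+19.6) + (-1)·(+21.6) = -44.3 kcal/mol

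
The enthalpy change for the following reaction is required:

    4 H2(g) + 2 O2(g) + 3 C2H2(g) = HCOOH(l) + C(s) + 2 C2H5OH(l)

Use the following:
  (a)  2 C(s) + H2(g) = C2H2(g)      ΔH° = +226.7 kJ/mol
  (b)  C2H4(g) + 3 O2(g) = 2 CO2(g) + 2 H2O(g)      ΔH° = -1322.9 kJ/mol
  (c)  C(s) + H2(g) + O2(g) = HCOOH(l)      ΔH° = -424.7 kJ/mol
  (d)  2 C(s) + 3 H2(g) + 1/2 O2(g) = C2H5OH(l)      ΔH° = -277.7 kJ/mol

ΔH° = -1660.2 kJ/mol

(a) reversed and × 3: (-3)·(+226.7) = -680.1 kJ/mol
(b): not needed.
(c) as written: -424.7 kJ/mol
(d) × 2: (2)·(-277.7) = -555.4 kJ/mol
Summing the manipulated equations, ΔH° = (-680.1) + (-424.7) + (-555.4) = -1660.2 kJ/mol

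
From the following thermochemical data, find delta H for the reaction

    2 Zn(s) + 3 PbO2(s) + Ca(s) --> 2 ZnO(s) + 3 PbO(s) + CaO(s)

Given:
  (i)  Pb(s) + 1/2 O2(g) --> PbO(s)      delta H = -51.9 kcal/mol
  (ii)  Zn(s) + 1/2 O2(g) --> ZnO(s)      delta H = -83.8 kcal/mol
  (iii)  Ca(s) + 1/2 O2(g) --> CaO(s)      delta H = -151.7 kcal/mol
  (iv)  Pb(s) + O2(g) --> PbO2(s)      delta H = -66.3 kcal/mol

delta H = -276.1 kcal/mol

(i) × 3 (scale by 3 for the 3 PbO(s)): (3)·(-51.9) = -155.7 kcal/mol
(ii) × 2 (×2 to match 2 ZnO(s) in the target): (2)·(-83.8) = -167.6 kcal/mol
(iii) as written (CaO(s) already on the product side): -151.7 kcal/mol
(iv) reversed and × 3 (reverse to put PbO2(s) on the reactant side; scale by 3 for the 3 PbO2(s)): (-3)·(-66.3) = +198.9 kcal/mol
Since enthalpy is a state function, delta H = (3)·(-51.9) + (2)·(-83.8) + (1)·(-151.7) + (-3)·(-66.3) = -276.1 kcal/mol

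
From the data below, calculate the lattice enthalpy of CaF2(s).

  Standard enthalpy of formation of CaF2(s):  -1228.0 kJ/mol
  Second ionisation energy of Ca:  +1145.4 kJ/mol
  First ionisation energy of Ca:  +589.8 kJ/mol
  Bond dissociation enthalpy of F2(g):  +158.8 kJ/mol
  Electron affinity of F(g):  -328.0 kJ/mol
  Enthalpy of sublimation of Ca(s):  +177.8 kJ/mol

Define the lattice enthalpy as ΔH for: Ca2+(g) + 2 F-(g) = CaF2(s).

ΔHf° = 1·ΔHsub + 1·(ΣIE) + 1·D(F2) + 2·EA + U
-1228.0 = 1·(+177.8) + 1·(+1735.2) + 1·(+158.8) + 2·(-328.0) + U
U = -1228.0 − (+1415.8) = -2643.8 kJ/mol

U = -2643.8 kJ/mol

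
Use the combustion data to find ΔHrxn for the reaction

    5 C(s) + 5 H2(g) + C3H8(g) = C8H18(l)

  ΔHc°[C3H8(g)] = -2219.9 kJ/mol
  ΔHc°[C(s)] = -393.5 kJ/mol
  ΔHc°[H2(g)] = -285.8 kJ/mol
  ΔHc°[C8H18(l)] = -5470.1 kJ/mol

ΔHrxn = -146.3 kJ/mol

Using ΔH = Σ nΔHc°(reactants) − Σ nΔHc°(products):
= [5·(-393.5) + 5·(-285.8) + 1·(-2219.9)] − [1·(-5470.1)]
= -146.3 kJ/mol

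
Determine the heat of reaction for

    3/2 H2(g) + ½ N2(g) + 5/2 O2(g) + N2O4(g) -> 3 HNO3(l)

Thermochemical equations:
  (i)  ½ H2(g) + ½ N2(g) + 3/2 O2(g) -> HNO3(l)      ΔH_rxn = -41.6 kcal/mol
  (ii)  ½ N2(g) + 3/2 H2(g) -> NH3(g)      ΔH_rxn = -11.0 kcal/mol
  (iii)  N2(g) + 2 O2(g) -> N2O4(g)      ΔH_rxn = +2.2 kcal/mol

ΔH_rxn = -127.0 kcal/mol

(i) × 3 (scale by 3 for the 3 HNO3(l)): (3)·(-41.6) = -124.8 kcal/mol
(ii): not needed (NH3(g) appears nowhere else).
(iii) reversed (N2O4(g) must end up as a reactant): -2.2 kcal/mol
ΔH_rxn = (-124.8) + (-2.2) = -127.0 kcal/mol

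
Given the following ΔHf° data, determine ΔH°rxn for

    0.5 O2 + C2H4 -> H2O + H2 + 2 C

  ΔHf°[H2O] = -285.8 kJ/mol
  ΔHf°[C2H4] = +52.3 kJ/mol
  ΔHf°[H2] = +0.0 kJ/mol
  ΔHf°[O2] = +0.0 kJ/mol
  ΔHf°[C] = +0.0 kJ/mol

Products: 1·(-285.8) + 1·(+0.0) + 2·(+0.0) = -285.8
Reactants: 1/2·(+0.0) + 1·(+52.3) = +52.3
ΔH°rxn = (-285.8) − (+52.3) = -338.1 kJ/mol

ΔH°rxn = -338.1 kJ/mol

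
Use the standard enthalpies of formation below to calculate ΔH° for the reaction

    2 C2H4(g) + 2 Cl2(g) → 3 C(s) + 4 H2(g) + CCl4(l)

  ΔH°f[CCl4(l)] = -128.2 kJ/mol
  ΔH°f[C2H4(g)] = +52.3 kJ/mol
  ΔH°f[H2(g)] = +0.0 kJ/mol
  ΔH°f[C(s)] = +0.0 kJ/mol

Products: 3·(+0.0) + 4·(+0.0) + 1·(-128.2) = -128.2
Reactants: 2·(+52.3) + 2·(+0.0) = +104.6
ΔH° = (-128.2) − (+104.6) = -232.8 kJ/mol

ΔH° = -232.8 kJ/mol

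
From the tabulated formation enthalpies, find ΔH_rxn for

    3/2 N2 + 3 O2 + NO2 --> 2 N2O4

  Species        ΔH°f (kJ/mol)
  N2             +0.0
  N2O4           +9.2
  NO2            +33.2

ΔH_rxn = -14.8 kJ/mol

Products: 2·(+9.2) = +18.4
Reactants: 3/2·(+0.0) + 3·(+0.0) + 1·(+33.2) = +33.2
ΔH_rxn = (+18.4) − (+33.2) = -14.8 kJ/mol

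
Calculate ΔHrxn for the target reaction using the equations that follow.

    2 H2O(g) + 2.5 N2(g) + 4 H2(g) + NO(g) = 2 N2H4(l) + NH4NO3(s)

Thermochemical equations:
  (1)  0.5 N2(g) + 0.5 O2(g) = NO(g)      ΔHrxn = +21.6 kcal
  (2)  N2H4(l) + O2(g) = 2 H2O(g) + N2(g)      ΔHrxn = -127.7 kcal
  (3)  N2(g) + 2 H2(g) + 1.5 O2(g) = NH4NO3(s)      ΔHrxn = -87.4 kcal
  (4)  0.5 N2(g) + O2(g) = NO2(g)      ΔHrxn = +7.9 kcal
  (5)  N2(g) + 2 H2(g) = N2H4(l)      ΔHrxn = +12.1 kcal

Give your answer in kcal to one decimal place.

ΔHrxn = 30.8 kcal

(1) reversed: -21.6 kcal
(2) reversed: +127.7 kcal
(3) as written: -87.4 kcal
(4): not needed.
(5) as written: +12.1 kcal
By Hess's law, ΔHrxn = (-1)·(+21.6) + (-1)·(-127.7) + (1)·(-87.4) + (1)·(+12.1) = 30.8 kcal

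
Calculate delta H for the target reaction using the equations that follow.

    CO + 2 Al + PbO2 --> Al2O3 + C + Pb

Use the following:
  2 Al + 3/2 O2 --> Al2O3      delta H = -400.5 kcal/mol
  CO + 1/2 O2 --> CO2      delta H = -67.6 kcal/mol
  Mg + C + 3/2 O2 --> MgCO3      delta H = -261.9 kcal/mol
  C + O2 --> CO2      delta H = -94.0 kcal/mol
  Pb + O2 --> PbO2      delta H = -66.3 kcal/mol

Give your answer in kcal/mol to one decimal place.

delta H = -307.8 kcal/mol

equation 1 as written: -400.5 kcal/mol
equation 2 as written: -67.6 kcal/mol
equation 3: not needed.
equation 4 reversed: +94.0 kcal/mol
equation 5 reversed: +66.3 kcal/mol
delta H = (-400.5) + (-67.6) + (+94.0) + (+66.3) = -307.8 kcal/mol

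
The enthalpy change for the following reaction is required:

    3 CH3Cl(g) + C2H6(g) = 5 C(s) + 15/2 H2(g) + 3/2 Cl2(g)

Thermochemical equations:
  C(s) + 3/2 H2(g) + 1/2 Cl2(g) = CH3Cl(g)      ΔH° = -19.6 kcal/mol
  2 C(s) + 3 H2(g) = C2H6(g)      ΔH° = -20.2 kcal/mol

equation 1 reversed and × 3 (reverse to put CH3Cl(g) on the reactant side; ×3 to match 3 CH3Cl(g) in the target): (-3)·(-19.6) = +58.8 kcal/mol
equation 2 reversed (C2H6(g) must end up as a reactant): +20.2 kcal/mol
ΔH° = (-3)·(-19.6) + (-1)·(-20.2) = 79.0 kcal/mol

ΔH° = 79.0 kcal/mol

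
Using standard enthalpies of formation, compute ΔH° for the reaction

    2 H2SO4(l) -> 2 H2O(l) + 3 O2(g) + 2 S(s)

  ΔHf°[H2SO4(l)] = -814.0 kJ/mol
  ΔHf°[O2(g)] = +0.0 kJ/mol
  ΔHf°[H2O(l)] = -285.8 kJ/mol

ΔH° = 1056.4 kJ/mol

ΔH°rxn = Σ nΔHf°(products) − Σ nΔHf°(reactants).
Products: 2·(-285.8) + 3·(+0.0) + 2·(+0.0) = -571.6
Reactants: 2·(-814.0) = -1628.0
ΔH° = (-571.6) − (-1628.0) = 1056.4 kJ/mol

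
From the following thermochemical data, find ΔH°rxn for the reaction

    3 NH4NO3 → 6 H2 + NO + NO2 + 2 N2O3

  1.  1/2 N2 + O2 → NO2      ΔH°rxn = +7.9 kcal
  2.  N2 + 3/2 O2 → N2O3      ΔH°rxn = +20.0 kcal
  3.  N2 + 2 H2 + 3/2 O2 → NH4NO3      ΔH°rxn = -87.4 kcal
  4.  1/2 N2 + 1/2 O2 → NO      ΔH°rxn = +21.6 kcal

ΔH°rxn = 331.7 kcal

eq. 1 as written (NO2 already on the product side): +7.9 kcal
eq. 2 × 2 (scale by 2 for the 2 N2O3): (2)·(+20.0) = +40.0 kcal
eq. 3 reversed and × 3 (NH4NO3 must end up as a reactant; scale by 3 for the 3 NH4NO3): (-3)·(-87.4) = +262.2 kcal
eq. 4 as written (NO already on the product side): +21.6 kcal
Combining the equations, ΔH°rxn = (+7.9) + (+40.0) + (+262.2) + (+21.6) = 331.7 kcal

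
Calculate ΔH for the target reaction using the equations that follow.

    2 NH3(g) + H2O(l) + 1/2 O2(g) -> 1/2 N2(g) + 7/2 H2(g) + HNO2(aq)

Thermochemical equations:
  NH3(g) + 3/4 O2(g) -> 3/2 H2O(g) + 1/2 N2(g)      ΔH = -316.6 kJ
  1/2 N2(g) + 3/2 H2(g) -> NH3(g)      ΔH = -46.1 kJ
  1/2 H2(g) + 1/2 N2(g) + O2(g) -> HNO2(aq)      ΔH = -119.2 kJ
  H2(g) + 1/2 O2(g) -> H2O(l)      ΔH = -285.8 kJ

ΔH = 258.8 kJ

equation 1: not needed.
equation 2 reversed and × 2: (-2)·(-46.1) = +92.2 kJ
equation 3 as written: -119.2 kJ
equation 4 reversed: +285.8 kJ
By Hess's law, ΔH = (-2)·(-46.1) + (1)·(-119.2) + (-1)·(-285.8) = 258.8 kJ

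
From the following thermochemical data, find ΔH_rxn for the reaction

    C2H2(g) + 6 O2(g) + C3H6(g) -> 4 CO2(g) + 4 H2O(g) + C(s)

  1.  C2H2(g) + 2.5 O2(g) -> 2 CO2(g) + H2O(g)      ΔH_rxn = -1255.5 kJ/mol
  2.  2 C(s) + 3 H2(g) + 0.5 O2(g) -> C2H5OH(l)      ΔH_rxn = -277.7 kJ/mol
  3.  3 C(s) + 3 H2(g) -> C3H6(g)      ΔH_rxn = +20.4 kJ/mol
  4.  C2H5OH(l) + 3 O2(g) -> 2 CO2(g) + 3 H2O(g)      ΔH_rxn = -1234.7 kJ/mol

eq. 1 as written (C2H2(g) already on the reactant side): -1255.5 kJ/mol
eq. 2 as written: -277.7 kJ/mol
eq. 3 reversed (C3H6(g) must end up as a reactant): -20.4 kJ/mol
eq. 4 as written: -1234.7 kJ/mol
Combining the equations, ΔH_rxn = (-1255.5) + (-277.7) + (-20.4) + (-1234.7) = -2788.3 kJ/mol

ΔH_rxn = -2788.3 kJ/mol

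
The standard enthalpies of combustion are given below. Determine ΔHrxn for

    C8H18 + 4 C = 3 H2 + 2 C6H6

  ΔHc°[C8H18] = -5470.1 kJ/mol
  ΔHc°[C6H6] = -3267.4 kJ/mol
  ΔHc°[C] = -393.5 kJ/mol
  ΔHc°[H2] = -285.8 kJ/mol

ΔHrxn = 348.1 kJ/mol

With combustion enthalpies, reactants minus products:
= [1·(-5470.1) + 4·(-393.5)] − [3·(-285.8) + 2·(-3267.4)]
= 348.1 kJ/mol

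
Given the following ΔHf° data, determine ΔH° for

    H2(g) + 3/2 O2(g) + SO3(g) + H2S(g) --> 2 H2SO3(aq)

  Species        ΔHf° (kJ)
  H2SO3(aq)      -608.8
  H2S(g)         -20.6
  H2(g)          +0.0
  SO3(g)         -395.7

ΔH° = -801.3 kJ

Products: 2·(-608.8) = -1217.6
Reactants: 1·(+0.0) + 3/2·(+0.0) + 1·(-395.7) + 1·(-20.6) = -416.3
ΔH° = (-1217.6) − (-416.3) = -801.3 kJ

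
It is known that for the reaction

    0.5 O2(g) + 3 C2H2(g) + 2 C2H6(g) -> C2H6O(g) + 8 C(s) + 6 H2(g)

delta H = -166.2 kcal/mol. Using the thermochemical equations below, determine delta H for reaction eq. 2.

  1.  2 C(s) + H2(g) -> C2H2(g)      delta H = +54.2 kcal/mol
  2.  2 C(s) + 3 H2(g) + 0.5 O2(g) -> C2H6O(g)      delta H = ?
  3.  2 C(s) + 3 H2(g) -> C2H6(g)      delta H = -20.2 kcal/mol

delta H = -44.0 kcal/mol

eq. 1 reversed and × 3 (C2H2(g) must end up as a reactant; scale by 3 for the 3 C2H2(g)): (-3)·(+54.2) = -162.6 kcal/mol
eq. 2 as written (C2H6O(g) already on the product side): contributes x
eq. 3 reversed and × 2 (C2H6(g) must end up as a reactant; scale by 2 for the 2 C2H6(g)): (-2)·(-20.2) = +40.4 kcal/mol
-166.2 = (-162.6) + (+40.4) + x
x = (-166.2 − (-122.2)) / (1) = -44.0 kcal/mol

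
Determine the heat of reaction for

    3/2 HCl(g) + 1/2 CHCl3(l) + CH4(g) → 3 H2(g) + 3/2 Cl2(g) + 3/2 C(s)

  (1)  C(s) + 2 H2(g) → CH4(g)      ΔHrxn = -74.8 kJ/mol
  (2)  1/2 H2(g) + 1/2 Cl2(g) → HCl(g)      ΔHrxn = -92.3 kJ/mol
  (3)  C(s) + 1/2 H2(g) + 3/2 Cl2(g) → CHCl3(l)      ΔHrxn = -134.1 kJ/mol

ΔHrxn = 280.3 kJ/mol

(1) reversed: +74.8 kJ/mol
(2) reversed and × 3/2: (-3/2)·(-92.3) = +138.45 kJ/mol
(3) reversed and × 1/2: (-1/2)·(-134.1) = +67.05 kJ/mol
ΔHrxn = (-1)·(-74.8) + (-3/2)·(-92.3) + (-1/2)·(-134.1) = 280.3 kJ/mol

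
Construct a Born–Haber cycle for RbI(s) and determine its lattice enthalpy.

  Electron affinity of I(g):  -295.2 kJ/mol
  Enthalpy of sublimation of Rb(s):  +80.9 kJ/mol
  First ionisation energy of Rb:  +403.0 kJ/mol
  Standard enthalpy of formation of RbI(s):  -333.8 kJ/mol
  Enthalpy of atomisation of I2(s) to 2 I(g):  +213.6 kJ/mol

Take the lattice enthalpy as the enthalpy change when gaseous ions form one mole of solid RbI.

U = -629.3 kJ/mol

ΔHf° = 1·ΔHsub + 1·(ΣIE) + 1/2·D(I2) + 1·EA + U
-333.8 = 1·(+80.9) + 1·(+403.0) + 1/2·(+213.6) + 1·(-295.2) + U
U = -333.8 − (+295.5) = -629.3 kJ/mol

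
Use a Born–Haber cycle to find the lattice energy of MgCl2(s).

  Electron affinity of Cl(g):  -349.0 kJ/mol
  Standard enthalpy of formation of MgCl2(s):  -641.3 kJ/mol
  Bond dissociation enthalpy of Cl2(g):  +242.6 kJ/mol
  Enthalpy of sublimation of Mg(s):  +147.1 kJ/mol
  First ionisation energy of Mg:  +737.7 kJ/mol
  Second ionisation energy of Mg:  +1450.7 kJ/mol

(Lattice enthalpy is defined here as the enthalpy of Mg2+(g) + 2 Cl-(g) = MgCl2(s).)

ΔHf° = 1·ΔHsub + 1·(ΣIE) + 1·D(Cl2) + 2·EA + U
-641.3 = 1·(+147.1) + 1·(+2188.4) + 1·(+242.6) + 2·(-349.0) + U
U = -641.3 − (+1880.1) = -2521.4 kJ/mol

U = -2521.4 kJ/mol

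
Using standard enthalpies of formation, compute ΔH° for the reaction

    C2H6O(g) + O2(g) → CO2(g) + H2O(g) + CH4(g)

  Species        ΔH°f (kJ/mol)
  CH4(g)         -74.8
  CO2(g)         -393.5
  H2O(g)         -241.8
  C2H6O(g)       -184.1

ΔH° = -526.0 kJ/mol

Products: 1·(-393.5) + 1·(-241.8) + 1·(-74.8) = -710.1
Reactants: 1·(-184.1) + 1·(+0.0) = -184.1
ΔH° = (-710.1) − (-184.1) = -526.0 kJ/mol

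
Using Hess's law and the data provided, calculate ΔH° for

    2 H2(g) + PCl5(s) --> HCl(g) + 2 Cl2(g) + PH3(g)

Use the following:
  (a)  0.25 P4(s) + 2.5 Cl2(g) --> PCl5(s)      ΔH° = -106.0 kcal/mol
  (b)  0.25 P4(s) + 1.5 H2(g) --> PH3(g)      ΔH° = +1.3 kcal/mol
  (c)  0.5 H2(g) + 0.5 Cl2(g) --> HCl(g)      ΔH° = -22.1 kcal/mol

ΔH° = 85.2 kcal/mol

(a) reversed: +106.0 kcal/mol
(b) as written: +1.3 kcal/mol
(c) as written: -22.1 kcal/mol
Combining the equations, ΔH° = (+106.0) + (+1.3) + (-22.1) = 85.2 kcal/mol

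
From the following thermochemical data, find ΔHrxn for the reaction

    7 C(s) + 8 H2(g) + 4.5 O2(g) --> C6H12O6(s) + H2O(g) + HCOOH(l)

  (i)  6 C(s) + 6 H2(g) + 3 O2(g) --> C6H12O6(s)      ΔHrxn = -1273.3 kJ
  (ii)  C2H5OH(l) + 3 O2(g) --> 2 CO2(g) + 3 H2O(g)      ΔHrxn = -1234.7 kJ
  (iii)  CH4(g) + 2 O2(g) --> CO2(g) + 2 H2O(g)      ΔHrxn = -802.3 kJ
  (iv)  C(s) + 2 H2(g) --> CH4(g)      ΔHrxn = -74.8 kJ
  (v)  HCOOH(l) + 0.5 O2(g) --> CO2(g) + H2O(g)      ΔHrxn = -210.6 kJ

(i) as written: -1273.3 kJ
(ii): not needed.
(iii) as written: -802.3 kJ
(iv) as written: -74.8 kJ
(v) reversed: +210.6 kJ
By Hess's law, ΔHrxn = (-1273.3) + (-802.3) + (-74.8) + (+210.6) = -1939.8 kJ

ΔHrxn = -1939.8 kJ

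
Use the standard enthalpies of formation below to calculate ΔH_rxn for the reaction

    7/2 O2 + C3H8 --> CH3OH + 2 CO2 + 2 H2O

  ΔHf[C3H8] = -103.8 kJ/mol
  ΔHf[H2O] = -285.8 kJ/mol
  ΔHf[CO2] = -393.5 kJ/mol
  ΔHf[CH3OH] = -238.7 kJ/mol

ΔH°rxn = Σ nΔHf°(products) − Σ nΔHf°(reactants).
Products: 1·(-238.7) + 2·(-393.5) + 2·(-285.8) = -1597.3
Reactants: 7/2·(+0.0) + 1·(-103.8) = -103.8
ΔH_rxn = (-1597.3) − (-103.8) = -1493.5 kJ/mol

ΔH_rxn = -1493.5 kJ/mol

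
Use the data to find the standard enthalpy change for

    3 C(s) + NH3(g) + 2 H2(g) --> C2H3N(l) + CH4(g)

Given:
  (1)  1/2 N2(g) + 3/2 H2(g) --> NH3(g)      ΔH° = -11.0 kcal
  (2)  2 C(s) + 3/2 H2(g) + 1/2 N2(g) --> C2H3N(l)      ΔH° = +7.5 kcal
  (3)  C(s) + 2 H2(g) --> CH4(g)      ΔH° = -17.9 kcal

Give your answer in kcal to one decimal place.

(1) reversed: +11.0 kcal
(2) as written: +7.5 kcal
(3) as written: -17.9 kcal
Combining the equations, ΔH° = (-1)·(-11.0) + (1)·(+7.5) + (1)·(-17.9) = 0.6 kcal

ΔH° = 0.6 kcal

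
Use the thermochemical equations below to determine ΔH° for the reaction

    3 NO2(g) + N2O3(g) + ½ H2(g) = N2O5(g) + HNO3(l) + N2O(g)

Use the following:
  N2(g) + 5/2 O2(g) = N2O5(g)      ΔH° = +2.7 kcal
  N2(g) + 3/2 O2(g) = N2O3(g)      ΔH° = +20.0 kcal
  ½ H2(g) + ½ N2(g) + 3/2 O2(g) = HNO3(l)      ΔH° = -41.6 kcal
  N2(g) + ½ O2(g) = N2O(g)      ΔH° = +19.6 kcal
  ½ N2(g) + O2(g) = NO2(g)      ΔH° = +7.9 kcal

ΔH° = -63.0 kcal

equation 1 as written (N2O5(g) already on the product side): +2.7 kcal
equation 2 reversed (N2O3(g) must end up as a reactant): -20.0 kcal
equation 3 as written (HNO3(l) already on the product side): -41.6 kcal
equation 4 as written (N2O(g) already on the product side): +19.6 kcal
equation 5 reversed and × 3 (NO2(g) must end up as a reactant; ×3 to match 3 NO2(g) in the target): (-3)·(+7.9) = -23.7 kcal
Combining the equations, ΔH° = (+2.7) + (-20.0) + (-41.6) + (+19.6) + (-23.7) = -63.0 kcal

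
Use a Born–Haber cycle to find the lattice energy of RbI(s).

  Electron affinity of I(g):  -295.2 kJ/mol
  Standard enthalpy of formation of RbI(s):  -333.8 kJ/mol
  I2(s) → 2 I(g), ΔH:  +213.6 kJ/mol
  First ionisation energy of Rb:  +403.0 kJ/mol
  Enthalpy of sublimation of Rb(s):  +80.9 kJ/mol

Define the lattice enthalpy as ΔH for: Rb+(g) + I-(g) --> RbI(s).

U = -629.3 kJ/mol

ΔHf° = 1·ΔHsub + 1·(ΣIE) + 1/2·D(I2) + 1·EA + U
-333.8 = 1·(+80.9) + 1·(+403.0) + 1/2·(+213.6) + 1·(-295.2) + U
U = -333.8 − (+295.5) = -629.3 kJ/mol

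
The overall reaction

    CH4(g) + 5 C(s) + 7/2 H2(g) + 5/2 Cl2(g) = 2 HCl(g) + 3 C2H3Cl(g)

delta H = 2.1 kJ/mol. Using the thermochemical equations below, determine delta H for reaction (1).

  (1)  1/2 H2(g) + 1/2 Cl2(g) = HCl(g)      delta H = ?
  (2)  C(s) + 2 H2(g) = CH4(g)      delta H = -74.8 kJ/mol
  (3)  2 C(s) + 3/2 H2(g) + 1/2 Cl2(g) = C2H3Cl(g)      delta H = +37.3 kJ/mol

(1) × 2 (scale by 2 for the 2 HCl(g)): contributes 2·x
(2) reversed (reverse to put CH4(g) on the reactant side): +74.8 kJ/mol
(3) × 3 (scale by 3 for the 3 C2H3Cl(g)): (3)·(+37.3) = +111.9 kJ/mol
+2.1 = (+74.8) + (+111.9) + 2·x
x = (+2.1 − (+186.7)) / (2) = -92.3 kJ/mol

delta H = -92.3 kJ/mol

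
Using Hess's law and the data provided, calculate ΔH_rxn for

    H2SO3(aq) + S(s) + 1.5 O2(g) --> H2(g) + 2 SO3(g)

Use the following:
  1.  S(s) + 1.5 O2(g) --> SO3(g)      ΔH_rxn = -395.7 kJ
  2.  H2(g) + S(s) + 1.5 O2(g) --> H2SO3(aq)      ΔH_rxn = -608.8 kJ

eq. 1 × 2: (2)·(-395.7) = -791.4 kJ
eq. 2 reversed: +608.8 kJ
ΔH_rxn = (2)·(-395.7) + (-1)·(-608.8) = -182.6 kJ

ΔH_rxn = -182.6 kJ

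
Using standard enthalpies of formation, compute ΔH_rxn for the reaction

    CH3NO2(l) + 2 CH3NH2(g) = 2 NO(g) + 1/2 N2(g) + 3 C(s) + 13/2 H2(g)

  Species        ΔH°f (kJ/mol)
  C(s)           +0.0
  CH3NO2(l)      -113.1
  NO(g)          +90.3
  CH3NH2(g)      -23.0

ΔH_rxn = 339.7 kJ/mol

ΔH°rxn = Σ nΔHf°(products) − Σ nΔHf°(reactants).
Products: 2·(+90.3) + 1/2·(+0.0) + 3·(+0.0) + 13/2·(+0.0) = +180.6
Reactants: 1·(-113.1) + 2·(-23.0) = -159.1
ΔH_rxn = (+180.6) − (-159.1) = 339.7 kJ/mol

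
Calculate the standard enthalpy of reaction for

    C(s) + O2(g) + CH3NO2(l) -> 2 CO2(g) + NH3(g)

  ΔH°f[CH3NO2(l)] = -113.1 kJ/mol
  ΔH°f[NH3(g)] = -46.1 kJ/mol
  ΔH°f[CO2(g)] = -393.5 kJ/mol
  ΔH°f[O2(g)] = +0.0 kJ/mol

ΔH°rxn = Σ nΔHf°(products) − Σ nΔHf°(reactants).
Products: 2·(-393.5) + 1·(-46.1) = -833.1
Reactants: 1·(+0.0) + 1·(+0.0) + 1·(-113.1) = -113.1
ΔH° = (-833.1) − (-113.1) = -720.0 kJ/mol

ΔH° = -720.0 kJ/mol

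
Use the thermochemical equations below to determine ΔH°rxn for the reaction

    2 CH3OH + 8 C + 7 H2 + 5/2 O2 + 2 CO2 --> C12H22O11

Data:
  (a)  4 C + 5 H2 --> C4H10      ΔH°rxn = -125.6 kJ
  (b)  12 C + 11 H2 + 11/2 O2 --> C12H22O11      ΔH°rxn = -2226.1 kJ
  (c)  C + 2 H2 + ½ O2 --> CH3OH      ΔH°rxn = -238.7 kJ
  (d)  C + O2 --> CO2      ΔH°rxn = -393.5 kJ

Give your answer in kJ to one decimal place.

(a): not needed.
(b) as written: -2226.1 kJ
(c) reversed and × 2: (-2)·(-238.7) = +477.4 kJ
(d) reversed and × 2: (-2)·(-393.5) = +787.0 kJ
ΔH°rxn = (-2226.1) + (+477.4) + (+787.0) = -961.7 kJ

ΔH°rxn = -961.7 kJ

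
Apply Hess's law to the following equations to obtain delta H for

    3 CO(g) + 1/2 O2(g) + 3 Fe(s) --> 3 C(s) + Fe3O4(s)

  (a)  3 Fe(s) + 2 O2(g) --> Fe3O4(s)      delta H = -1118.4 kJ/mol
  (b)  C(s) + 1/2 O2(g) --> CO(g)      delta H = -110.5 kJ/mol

(a) as written (Fe3O4(s) already on the product side): -1118.4 kJ/mol
(b) reversed and × 3 (CO(g) must end up as a reactant; scale by 3 for the 3 CO(g)): (-3)·(-110.5) = +331.5 kJ/mol
Summing the manipulated equations, delta H = (-1118.4) + (+331.5) = -786.9 kJ/mol

delta H = -786.9 kJ/mol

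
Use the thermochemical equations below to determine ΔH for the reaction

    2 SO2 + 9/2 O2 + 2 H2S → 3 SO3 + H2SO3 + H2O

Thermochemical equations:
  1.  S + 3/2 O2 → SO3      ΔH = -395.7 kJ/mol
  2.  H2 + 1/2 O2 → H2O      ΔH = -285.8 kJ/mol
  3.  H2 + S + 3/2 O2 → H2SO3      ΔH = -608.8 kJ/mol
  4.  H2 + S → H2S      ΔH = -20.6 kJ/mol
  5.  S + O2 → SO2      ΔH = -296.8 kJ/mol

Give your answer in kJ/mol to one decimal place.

eq. 1 × 3: (3)·(-395.7) = -1187.1 kJ/mol
eq. 2 as written: -285.8 kJ/mol
eq. 3 as written: -608.8 kJ/mol
eq. 4 reversed and × 2: (-2)·(-20.6) = +41.2 kJ/mol
eq. 5 reversed and × 2: (-2)·(-296.8) = +593.6 kJ/mol
ΔH = (-1187.1) + (-285.8) + (-608.8) + (+41.2) + (+593.6) = -1446.9 kJ/mol

ΔH = -1446.9 kJ/mol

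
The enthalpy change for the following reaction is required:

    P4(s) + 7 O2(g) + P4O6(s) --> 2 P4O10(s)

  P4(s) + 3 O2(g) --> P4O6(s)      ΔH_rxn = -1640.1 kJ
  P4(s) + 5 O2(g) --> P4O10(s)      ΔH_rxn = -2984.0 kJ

ΔH_rxn = -4327.9 kJ

equation 1 reversed (reverse to put P4O6(s) on the reactant side): +1640.1 kJ
equation 2 × 2 (×2 to match 2 P4O10(s) in the target): (2)·(-2984.0) = -5968.0 kJ
ΔH_rxn = (+1640.1) + (-5968.0) = -4327.9 kJ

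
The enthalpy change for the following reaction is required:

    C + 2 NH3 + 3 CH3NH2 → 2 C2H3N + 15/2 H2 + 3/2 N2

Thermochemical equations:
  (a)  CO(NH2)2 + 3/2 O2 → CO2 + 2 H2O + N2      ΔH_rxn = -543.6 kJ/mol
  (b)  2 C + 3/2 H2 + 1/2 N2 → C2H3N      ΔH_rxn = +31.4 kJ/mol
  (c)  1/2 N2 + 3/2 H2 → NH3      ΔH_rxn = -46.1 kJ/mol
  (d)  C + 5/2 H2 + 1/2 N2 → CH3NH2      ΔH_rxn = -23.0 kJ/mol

ΔH_rxn = 224.0 kJ/mol

(a): not needed (H2O appears nowhere else).
(b) × 2 (×2 to match 2 C2H3N in the target): (2)·(+31.4) = +62.8 kJ/mol
(c) reversed and × 2 (reverse to put NH3 on the reactant side; ×2 to match 2 NH3 in the target): (-2)·(-46.1) = +92.2 kJ/mol
(d) reversed and × 3 (CH3NH2 must end up as a reactant; ×3 to match 3 CH3NH2 in the target): (-3)·(-23.0) = +69.0 kJ/mol
ΔH_rxn = (2)·(+31.4) + (-2)·(-46.1) + (-3)·(-23.0) = 224.0 kJ/mol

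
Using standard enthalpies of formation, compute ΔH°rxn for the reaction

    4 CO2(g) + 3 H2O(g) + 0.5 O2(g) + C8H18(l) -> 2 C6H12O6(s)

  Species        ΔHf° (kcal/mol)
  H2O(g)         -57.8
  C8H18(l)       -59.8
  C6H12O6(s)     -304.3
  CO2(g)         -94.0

Products: 2·(-304.3) = -608.6
Reactants: 4·(-94.0) + 3·(-57.8) + 1/2·(+0.0) + 1·(-59.8) = -609.2
ΔH°rxn = (-608.6) − (-609.2) = 0.6 kcal/mol

ΔH°rxn = 0.6 kcal/mol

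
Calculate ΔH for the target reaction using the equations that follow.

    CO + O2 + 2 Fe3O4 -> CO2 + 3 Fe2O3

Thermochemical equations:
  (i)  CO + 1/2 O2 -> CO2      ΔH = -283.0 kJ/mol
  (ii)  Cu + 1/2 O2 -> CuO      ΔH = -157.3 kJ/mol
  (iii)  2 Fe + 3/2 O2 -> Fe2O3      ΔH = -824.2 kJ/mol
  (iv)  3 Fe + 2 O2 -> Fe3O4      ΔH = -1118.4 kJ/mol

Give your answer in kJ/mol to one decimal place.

ΔH = -518.8 kJ/mol

(i) as written: -283.0 kJ/mol
(ii): not needed.
(iii) × 3: (3)·(-824.2) = -2472.6 kJ/mol
(iv) reversed and × 2: (-2)·(-1118.4) = +2236.8 kJ/mol
Since enthalpy is a state function, ΔH = (-283.0) + (-2472.6) + (+2236.8) = -518.8 kJ/mol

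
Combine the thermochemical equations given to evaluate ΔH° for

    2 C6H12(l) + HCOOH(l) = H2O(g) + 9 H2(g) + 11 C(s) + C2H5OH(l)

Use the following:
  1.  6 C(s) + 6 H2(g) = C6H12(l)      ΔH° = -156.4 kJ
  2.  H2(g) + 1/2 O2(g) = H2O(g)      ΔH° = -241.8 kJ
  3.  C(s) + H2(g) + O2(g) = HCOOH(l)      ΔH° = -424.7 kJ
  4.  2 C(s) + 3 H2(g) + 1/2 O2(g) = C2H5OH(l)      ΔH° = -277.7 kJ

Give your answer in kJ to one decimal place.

eq. 1 reversed and × 2 (C6H12(l) must end up as a reactant; ×2 to match 2 C6H12(l) in the target): (-2)·(-156.4) = +312.8 kJ
eq. 2 as written (H2O(g) already on the product side): -241.8 kJ
eq. 3 reversed (HCOOH(l) must end up as a reactant): +424.7 kJ
eq. 4 as written (C2H5OH(l) already on the product side): -277.7 kJ
ΔH° = (-2)·(-156.4) + (1)·(-241.8) + (-1)·(-424.7) + (1)·(-277.7) = 218.0 kJ

ΔH° = 218.0 kJ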